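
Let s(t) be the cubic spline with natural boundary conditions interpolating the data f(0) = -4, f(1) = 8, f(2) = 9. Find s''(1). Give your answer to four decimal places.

-16.5000

Let M_i = s''(x_i). Step sizes h_i = 1, 1; slopes of the chords Δ_i = (y_(i+1) - y_i)/h_i = 12, 1.
  1·M_0 + 4·M_1 + 1·M_2 = 6(Δ_1 - Δ_0) = -66
Natural end conditions: M_0 = M_2 = 0.
Solving the tridiagonal system: M_0 = 0, M_1 = -33/2, M_2 = 0.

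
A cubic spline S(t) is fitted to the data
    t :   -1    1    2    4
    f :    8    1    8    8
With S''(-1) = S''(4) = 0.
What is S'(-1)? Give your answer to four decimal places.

-7.5000

Let m_i = S''(x_i). Step sizes h_i = 2, 1, 2; slopes of the chords Δ_i = (y_(i+1) - y_i)/h_i = -7/2, 7, 0.
  2·m_0 + 6·m_1 + 1·m_2 = 6(Δ_1 - Δ_0) = 63
  1·m_1 + 6·m_2 + 2·m_3 = 6(Δ_2 - Δ_1) = -42
Natural end conditions: m_0 = m_3 = 0.
Forward elimination and back-substitution give m_0 = 0, m_1 = 12, m_2 = -9, m_3 = 0.
On [-1, 1], S'(t) = b_0 + 2c_0·(t + 1) + 3d_0·(t + 1)² with b_0 = Δ_0 - h_0(2m_0 + m_1)/6 = -15/2, c_0 = m_0/2 = 0, d_0 = (m_1 - m_0)/(6h_0) = 1. So S'(-1) = -15/2.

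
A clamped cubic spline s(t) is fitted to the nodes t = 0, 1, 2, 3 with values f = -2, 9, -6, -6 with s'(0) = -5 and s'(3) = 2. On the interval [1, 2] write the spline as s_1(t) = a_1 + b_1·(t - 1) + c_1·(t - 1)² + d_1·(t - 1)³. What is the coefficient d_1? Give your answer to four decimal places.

Let M_i = s''(x_i). Step sizes h_i = 1, 1, 1; slopes of the chords Δ_i = (y_(i+1) - y_i)/h_i = 11, -15, 0.
  1·M_0 + 4·M_1 + 1·M_2 = 6(Δ_1 - Δ_0) = -156
  1·M_1 + 4·M_2 + 1·M_3 = 6(Δ_2 - Δ_1) = 90
Clamped end conditions give two more equations: 2h_0·M_0 + h_0·M_1 = 6(Δ_0 - s'(0)) = 96 and h_2·M_2 + 2h_2·M_3 = 6(s'(3) - Δ_2) = 12.
Forward elimination and back-substitution give M_0 = 1252/15, M_1 = -1064/15, M_2 = 664/15, M_3 = -242/15.
On [1, 2], with s_1(t) = a_1 + b_1·(t - 1) + c_1·(t - 1)² + d_1·(t - 1)³: c_1 = M_1/2 = -532/15, d_1 = (M_2 - M_1)/(6h_1) = 96/5, b_1 = Δ_1 - h_1(2M_1 + M_2)/6 = 19/15.

19.2000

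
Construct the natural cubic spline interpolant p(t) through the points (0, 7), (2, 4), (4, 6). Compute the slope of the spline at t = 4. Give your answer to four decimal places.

Put M_i = p'' at the i-th knot. Here h = (2, 2) and Δ = (-3/2, 1), so the interior equations h_(i-1)·M_(i-1) + 2(h_(i-1)+h_i)·M_i + h_i·M_(i+1) = 6(Δ_i − Δ_(i-1)) read
  2·M_0 + 8·M_1 + 2·M_2 = 6(Δ_1 - Δ_0) = 15
Natural end conditions: M_0 = M_2 = 0.
Forward elimination and back-substitution give M_0 = 0, M_1 = 15/8, M_2 = 0.
On [2, 4], p'(t) = b_1 + 2c_1·(t - 2) + 3d_1·(t - 2)² with b_1 = Δ_1 - h_1(2M_1 + M_2)/6 = -1/4, c_1 = M_1/2 = 15/16, d_1 = (M_2 - M_1)/(6h_1) = -5/32. So p'(4) = 13/8.

1.6250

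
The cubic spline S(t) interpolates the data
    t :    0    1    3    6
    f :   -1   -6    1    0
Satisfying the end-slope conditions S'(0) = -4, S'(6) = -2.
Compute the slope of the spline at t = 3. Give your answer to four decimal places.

4.1316

Put M_i = S'' at the i-th knot. Here h = (1, 2, 3) and Δ = (-5, 7/2, -1/3), so the interior equations h_(i-1)·M_(i-1) + 2(h_(i-1)+h_i)·M_i + h_i·M_(i+1) = 6(Δ_i − Δ_(i-1)) read
  1·M_0 + 6·M_1 + 2·M_2 = 6(Δ_1 - Δ_0) = 51
  2·M_1 + 10·M_2 + 3·M_3 = 6(Δ_2 - Δ_1) = -23
Clamped end conditions give two more equations: 2h_0·M_0 + h_0·M_1 = 6(Δ_0 - S'(0)) = -6 and h_2·M_2 + 2h_2·M_3 = 6(S'(6) - Δ_2) = -10.
Hence M_0 = -167/19, M_1 = 220/19, M_2 = -92/19, M_3 = 43/57.
On [3, 6], S'(t) = b_2 + 2c_2·(t - 3) + 3d_2·(t - 3)² with b_2 = Δ_2 - h_2(2M_2 + M_3)/6 = 157/38, c_2 = M_2/2 = -46/19, d_2 = (M_3 - M_2)/(6h_2) = 319/1026. So S'(3) = 157/38.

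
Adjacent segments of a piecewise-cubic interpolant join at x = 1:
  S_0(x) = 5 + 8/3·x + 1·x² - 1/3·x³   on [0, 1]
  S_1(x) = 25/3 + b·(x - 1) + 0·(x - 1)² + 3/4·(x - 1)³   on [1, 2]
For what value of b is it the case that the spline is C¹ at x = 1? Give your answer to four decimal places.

S_0'(x) = 8/3 + 2·x - 1·x², so S_0'(1) = 11/3. On the right, S_1'(1) = b, so b = 11/3.

3.6667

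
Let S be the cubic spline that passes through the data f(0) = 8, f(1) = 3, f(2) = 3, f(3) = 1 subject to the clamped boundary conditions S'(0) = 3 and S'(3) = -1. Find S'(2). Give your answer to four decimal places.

Let σ_i = S''(x_i). Step sizes h_i = 1, 1, 1; slopes of the chords Δ_i = (y_(i+1) - y_i)/h_i = -5, 0, -2.
  1·σ_0 + 4·σ_1 + 1·σ_2 = 6(Δ_1 - Δ_0) = 30
  1·σ_1 + 4·σ_2 + 1·σ_3 = 6(Δ_2 - Δ_1) = -12
Clamped end conditions give two more equations: 2h_0·σ_0 + h_0·σ_1 = 6(Δ_0 - S'(0)) = -48 and h_2·σ_2 + 2h_2·σ_3 = 6(S'(3) - Δ_2) = 6.
Forward elimination and back-substitution give σ_0 = -496/15, σ_1 = 272/15, σ_2 = -142/15, σ_3 = 116/15.
On [2, 3], S'(x) = b_2 + 2c_2·(x - 2) + 3d_2·(x - 2)² with b_2 = Δ_2 - h_2(2σ_2 + σ_3)/6 = -2/15, c_2 = σ_2/2 = -71/15, d_2 = (σ_3 - σ_2)/(6h_2) = 43/15. So S'(2) = -2/15.

-0.1333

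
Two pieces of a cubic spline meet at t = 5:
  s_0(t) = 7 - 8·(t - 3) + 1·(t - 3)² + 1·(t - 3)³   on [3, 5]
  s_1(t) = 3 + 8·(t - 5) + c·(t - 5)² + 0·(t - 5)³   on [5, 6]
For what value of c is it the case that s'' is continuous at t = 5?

7

s_0''(t) = 2 + 6·(t - 3), so s_0''(5) = 14. On the right, s_1''(5) = 2c, so c = 7.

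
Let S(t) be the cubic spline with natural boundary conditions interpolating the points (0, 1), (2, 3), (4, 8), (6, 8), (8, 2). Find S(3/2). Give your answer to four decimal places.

Let σ_i = S''(x_i). Step sizes h_i = 2, 2, 2, 2; slopes of the chords Δ_i = (y_(i+1) - y_i)/h_i = 1, 5/2, 0, -3.
  2·σ_0 + 8·σ_1 + 2·σ_2 = 6(Δ_1 - Δ_0) = 9
  2·σ_1 + 8·σ_2 + 2·σ_3 = 6(Δ_2 - Δ_1) = -15
  2·σ_2 + 8·σ_3 + 2·σ_4 = 6(Δ_3 - Δ_2) = -18
Natural end conditions: σ_0 = σ_4 = 0.
Hence σ_0 = 0, σ_1 = 177/112, σ_2 = -51/28, σ_3 = -201/112, σ_4 = 0.
On [0, 2], S(t) = 1 + 53/112·t + 0·t² + 59/448·t³.
With t = 3/2: S(3/2) = 1103/512.

2.1543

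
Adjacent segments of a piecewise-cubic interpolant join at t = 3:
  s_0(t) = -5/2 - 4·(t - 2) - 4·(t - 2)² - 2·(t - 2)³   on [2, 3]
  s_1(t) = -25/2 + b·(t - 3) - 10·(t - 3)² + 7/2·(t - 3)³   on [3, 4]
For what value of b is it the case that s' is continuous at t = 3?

-18

s_0'(t) = -4 - 8·(t - 2) - 6·(t - 2)², so s_0'(3) = -18. On the right, s_1'(3) = b, so b = -18.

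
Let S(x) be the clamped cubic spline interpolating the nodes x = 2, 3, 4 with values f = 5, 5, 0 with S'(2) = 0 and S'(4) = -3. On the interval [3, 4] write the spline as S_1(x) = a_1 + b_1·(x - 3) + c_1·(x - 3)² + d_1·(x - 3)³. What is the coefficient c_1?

Put M_i = S'' at the i-th knot. Here h = (1, 1) and Δ = (0, -5), so the interior equations h_(i-1)·M_(i-1) + 2(h_(i-1)+h_i)·M_i + h_i·M_(i+1) = 6(Δ_i − Δ_(i-1)) read
  1·M_0 + 4·M_1 + 1·M_2 = 6(Δ_1 - Δ_0) = -30
Clamped end conditions give two more equations: 2h_0·M_0 + h_0·M_1 = 6(Δ_0 - S'(2)) = 0 and h_1·M_1 + 2h_1·M_2 = 6(S'(4) - Δ_1) = 12.
Hence M_0 = 6, M_1 = -12, M_2 = 12.
On [3, 4], with S_1(x) = a_1 + b_1·(x - 3) + c_1·(x - 3)² + d_1·(x - 3)³: c_1 = M_1/2 = -6, d_1 = (M_2 - M_1)/(6h_1) = 4, b_1 = Δ_1 - h_1(2M_1 + M_2)/6 = -3.

-6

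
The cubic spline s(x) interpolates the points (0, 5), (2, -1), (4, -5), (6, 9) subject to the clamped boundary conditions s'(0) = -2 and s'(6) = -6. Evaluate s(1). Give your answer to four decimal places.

Put m_i = s'' at the i-th knot. Here h = (2, 2, 2) and Δ = (-3, -2, 7), so the interior equations h_(i-1)·m_(i-1) + 2(h_(i-1)+h_i)·m_i + h_i·m_(i+1) = 6(Δ_i − Δ_(i-1)) read
  2·m_0 + 8·m_1 + 2·m_2 = 6(Δ_1 - Δ_0) = 6
  2·m_1 + 8·m_2 + 2·m_3 = 6(Δ_2 - Δ_1) = 54
Clamped end conditions give two more equations: 2h_0·m_0 + h_0·m_1 = 6(Δ_0 - s'(0)) = -6 and h_2·m_2 + 2h_2·m_3 = 6(s'(6) - Δ_2) = -78.
Solving the tridiagonal system: m_0 = -2/15, m_1 = -41/15, m_2 = 211/15, m_3 = -398/15.
On [0, 2], s(x) = 5 - 2·x - 1/15·x² - 13/60·x³.
With x = 1: s(1) = 163/60.

2.7167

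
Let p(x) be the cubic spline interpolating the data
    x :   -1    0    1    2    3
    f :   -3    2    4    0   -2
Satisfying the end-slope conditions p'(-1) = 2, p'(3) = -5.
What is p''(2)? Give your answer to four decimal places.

With σ_i denoting the second derivative at x_i, h_i = 1, 1, 1, 1, and Δ_i = (y_(i+1) − y_i)/h_i = 5, 2, -4, -2:
  1·σ_0 + 4·σ_1 + 1·σ_2 = 6(Δ_1 - Δ_0) = -18
  1·σ_1 + 4·σ_2 + 1·σ_3 = 6(Δ_2 - Δ_1) = -36
  1·σ_2 + 4·σ_3 + 1·σ_4 = 6(Δ_3 - Δ_2) = 12
Clamped end conditions give two more equations: 2h_0·σ_0 + h_0·σ_1 = 6(Δ_0 - p'(-1)) = 18 and h_3·σ_3 + 2h_3·σ_4 = 6(p'(3) - Δ_3) = -18.
Forward elimination and back-substitution give σ_0 = 80/7, σ_1 = -34/7, σ_2 = -10, σ_3 = 62/7, σ_4 = -94/7.

8.8571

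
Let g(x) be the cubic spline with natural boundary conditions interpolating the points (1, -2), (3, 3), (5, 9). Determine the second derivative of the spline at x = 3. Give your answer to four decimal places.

0.3750

Put M_i = g'' at the i-th knot. Here h = (2, 2) and Δ = (5/2, 3), so the interior equations h_(i-1)·M_(i-1) + 2(h_(i-1)+h_i)·M_i + h_i·M_(i+1) = 6(Δ_i − Δ_(i-1)) read
  2·M_0 + 8·M_1 + 2·M_2 = 6(Δ_1 - Δ_0) = 3
Natural end conditions: M_0 = M_2 = 0.
Hence M_0 = 0, M_1 = 3/8, M_2 = 0.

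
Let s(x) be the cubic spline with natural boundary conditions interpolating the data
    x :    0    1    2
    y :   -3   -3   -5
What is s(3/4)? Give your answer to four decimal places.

Write σ_i for s''(x_i). With h_i = 1, 1 and divided differences Δ_i = 0, -2, the continuity of s' gives the tridiagonal system
  1·σ_0 + 4·σ_1 + 1·σ_2 = 6(Δ_1 - Δ_0) = -12
Natural end conditions: σ_0 = σ_2 = 0.
Solving the tridiagonal system: σ_0 = 0, σ_1 = -3, σ_2 = 0.
On [0, 1], s(x) = -3 + 1/2·x + 0·x² - 1/2·x³.
With x = 3/4: s(3/4) = -363/128.

-2.8359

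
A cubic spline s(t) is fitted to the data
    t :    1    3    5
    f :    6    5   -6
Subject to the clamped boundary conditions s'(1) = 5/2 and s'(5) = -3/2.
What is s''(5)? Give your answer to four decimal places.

Write M_i for s''(x_i). With h_i = 2, 2 and divided differences Δ_i = -1/2, -11/2, the continuity of s' gives the tridiagonal system
  2·M_0 + 8·M_1 + 2·M_2 = 6(Δ_1 - Δ_0) = -30
Clamped end conditions give two more equations: 2h_0·M_0 + h_0·M_1 = 6(Δ_0 - s'(1)) = -18 and h_1·M_1 + 2h_1·M_2 = 6(s'(5) - Δ_1) = 24.
Solving: M_0 = -7/4, M_1 = -11/2, M_2 = 35/4.

8.7500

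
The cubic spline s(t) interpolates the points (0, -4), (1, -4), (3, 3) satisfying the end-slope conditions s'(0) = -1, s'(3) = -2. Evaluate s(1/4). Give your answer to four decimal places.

-4.2539

Let σ_i = s''(x_i). Step sizes h_i = 1, 2; slopes of the chords Δ_i = (y_(i+1) - y_i)/h_i = 0, 7/2.
  1·σ_0 + 6·σ_1 + 2·σ_2 = 6(Δ_1 - Δ_0) = 21
Clamped end conditions give two more equations: 2h_0·σ_0 + h_0·σ_1 = 6(Δ_0 - s'(0)) = 6 and h_1·σ_1 + 2h_1·σ_2 = 6(s'(3) - Δ_1) = -33.
Hence σ_0 = -5/6, σ_1 = 23/3, σ_2 = -145/12.
On [0, 1], s(t) = -4 - 1·t - 5/12·t² + 17/12·t³.
With t = 1/4: s(1/4) = -1089/256.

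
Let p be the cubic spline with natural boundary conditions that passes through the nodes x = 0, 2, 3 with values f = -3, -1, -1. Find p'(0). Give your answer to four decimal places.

1.3333

With m_i denoting the second derivative at x_i, h_i = 2, 1, and Δ_i = (y_(i+1) − y_i)/h_i = 1, 0:
  2·m_0 + 6·m_1 + 1·m_2 = 6(Δ_1 - Δ_0) = -6
Natural end conditions: m_0 = m_2 = 0.
Solving the tridiagonal system: m_0 = 0, m_1 = -1, m_2 = 0.
On [0, 2], p'(x) = b_0 + 2c_0·x + 3d_0·x² with b_0 = Δ_0 - h_0(2m_0 + m_1)/6 = 4/3, c_0 = m_0/2 = 0, d_0 = (m_1 - m_0)/(6h_0) = -1/12. So p'(0) = 4/3.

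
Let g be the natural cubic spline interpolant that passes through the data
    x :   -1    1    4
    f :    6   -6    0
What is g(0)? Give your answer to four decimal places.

Put m_i = g'' at the i-th knot. Here h = (2, 3) and Δ = (-6, 2), so the interior equations h_(i-1)·m_(i-1) + 2(h_(i-1)+h_i)·m_i + h_i·m_(i+1) = 6(Δ_i − Δ_(i-1)) read
  2·m_0 + 10·m_1 + 3·m_2 = 6(Δ_1 - Δ_0) = 48
Natural end conditions: m_0 = m_2 = 0.
Solving: m_0 = 0, m_1 = 24/5, m_2 = 0.
On [-1, 1], g(x) = 6 - 38/5·(x + 1) + 0·(x + 1)² + 2/5·(x + 1)³.
With (x + 1) = 1: g(0) = -6/5.

-1.2000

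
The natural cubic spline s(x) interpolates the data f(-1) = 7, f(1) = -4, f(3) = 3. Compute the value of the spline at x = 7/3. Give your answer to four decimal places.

-0.6667

Write M_i for s''(x_i). With h_i = 2, 2 and divided differences Δ_i = -11/2, 7/2, the continuity of s' gives the tridiagonal system
  2·M_0 + 8·M_1 + 2·M_2 = 6(Δ_1 - Δ_0) = 54
Natural end conditions: M_0 = M_2 = 0.
Forward elimination and back-substitution give M_0 = 0, M_1 = 27/4, M_2 = 0.
On [1, 3], s(x) = -4 - 1·(x - 1) + 27/8·(x - 1)² - 9/16·(x - 1)³.
With (x - 1) = 4/3: s(7/3) = -2/3.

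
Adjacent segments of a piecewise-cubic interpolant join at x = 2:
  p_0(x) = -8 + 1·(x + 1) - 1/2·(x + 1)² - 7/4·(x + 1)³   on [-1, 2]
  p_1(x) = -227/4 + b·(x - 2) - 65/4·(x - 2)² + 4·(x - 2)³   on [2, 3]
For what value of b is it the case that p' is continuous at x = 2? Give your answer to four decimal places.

-49.2500

p_0'(x) = 1 - 1·(x + 1) - 21/4·(x + 1)², so p_0'(2) = -197/4. On the right, p_1'(2) = b, so b = -197/4.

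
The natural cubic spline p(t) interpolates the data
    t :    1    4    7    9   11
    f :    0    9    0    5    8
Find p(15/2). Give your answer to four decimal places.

0.4739

Put m_i = p'' at the i-th knot. Here h = (3, 3, 2, 2) and Δ = (3, -3, 5/2, 3/2), so the interior equations h_(i-1)·m_(i-1) + 2(h_(i-1)+h_i)·m_i + h_i·m_(i+1) = 6(Δ_i − Δ_(i-1)) read
  3·m_0 + 12·m_1 + 3·m_2 = 6(Δ_1 - Δ_0) = -36
  3·m_1 + 10·m_2 + 2·m_3 = 6(Δ_2 - Δ_1) = 33
  2·m_2 + 8·m_3 + 2·m_4 = 6(Δ_3 - Δ_2) = -6
Natural end conditions: m_0 = m_4 = 0.
Hence m_0 = 0, m_1 = -297/70, m_2 = 174/35, m_3 = -279/140, m_4 = 0.
On [7, 9], p(t) = 0 - 3/20·(t - 7) + 87/35·(t - 7)² - 65/112·(t - 7)³.
With (t - 7) = 1/2: p(15/2) = 2123/4480.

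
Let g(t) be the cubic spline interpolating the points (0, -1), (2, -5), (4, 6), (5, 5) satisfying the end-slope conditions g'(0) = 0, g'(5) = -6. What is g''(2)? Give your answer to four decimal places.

With M_i denoting the second derivative at x_i, h_i = 2, 2, 1, and Δ_i = (y_(i+1) − y_i)/h_i = -2, 11/2, -1:
  2·M_0 + 8·M_1 + 2·M_2 = 6(Δ_1 - Δ_0) = 45
  2·M_1 + 6·M_2 + 1·M_3 = 6(Δ_2 - Δ_1) = -39
Clamped end conditions give two more equations: 2h_0·M_0 + h_0·M_1 = 6(Δ_0 - g'(0)) = -12 and h_2·M_2 + 2h_2·M_3 = 6(g'(5) - Δ_2) = -30.
Solving the tridiagonal system: M_0 = -357/46, M_1 = 219/23, M_2 = -180/23, M_3 = -255/23.

9.5217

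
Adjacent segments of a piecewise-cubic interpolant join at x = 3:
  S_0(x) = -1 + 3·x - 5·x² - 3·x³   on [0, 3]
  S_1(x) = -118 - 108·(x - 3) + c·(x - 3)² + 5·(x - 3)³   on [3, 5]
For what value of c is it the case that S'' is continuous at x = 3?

S_0''(x) = -10 - 18·x, so S_0''(3) = -64. On the right, S_1''(3) = 2c, so c = -32.

-32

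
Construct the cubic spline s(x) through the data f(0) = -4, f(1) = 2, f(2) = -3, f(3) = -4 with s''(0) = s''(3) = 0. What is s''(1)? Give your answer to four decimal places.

-19.2000

Write σ_i for s''(x_i). With h_i = 1, 1, 1 and divided differences Δ_i = 6, -5, -1, the continuity of s' gives the tridiagonal system
  1·σ_0 + 4·σ_1 + 1·σ_2 = 6(Δ_1 - Δ_0) = -66
  1·σ_1 + 4·σ_2 + 1·σ_3 = 6(Δ_2 - Δ_1) = 24
Natural end conditions: σ_0 = σ_3 = 0.
Solving: σ_0 = 0, σ_1 = -96/5, σ_2 = 54/5, σ_3 = 0.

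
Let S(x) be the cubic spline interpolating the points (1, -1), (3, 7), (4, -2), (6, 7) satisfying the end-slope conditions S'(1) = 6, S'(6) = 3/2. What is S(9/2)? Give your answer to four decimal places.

With σ_i denoting the second derivative at x_i, h_i = 2, 1, 2, and Δ_i = (y_(i+1) − y_i)/h_i = 4, -9, 9/2:
  2·σ_0 + 6·σ_1 + 1·σ_2 = 6(Δ_1 - Δ_0) = -78
  1·σ_1 + 6·σ_2 + 2·σ_3 = 6(Δ_2 - Δ_1) = 81
Clamped end conditions give two more equations: 2h_0·σ_0 + h_0·σ_1 = 6(Δ_0 - S'(1)) = -12 and h_2·σ_2 + 2h_2·σ_3 = 6(S'(6) - Δ_2) = -18.
Forward elimination and back-substitution give σ_0 = 51/8, σ_1 = -75/4, σ_2 = 87/4, σ_3 = -123/8.
On [4, 6], S(x) = -2 - 39/8·(x - 4) + 87/8·(x - 4)² - 99/32·(x - 4)³.
With (x - 4) = 1/2: S(9/2) = -539/256.

-2.1055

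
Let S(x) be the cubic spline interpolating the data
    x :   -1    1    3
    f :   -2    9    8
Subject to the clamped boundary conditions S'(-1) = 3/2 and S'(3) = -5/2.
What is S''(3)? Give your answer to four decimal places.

0.5000

Let M_i = S''(x_i). Step sizes h_i = 2, 2; slopes of the chords Δ_i = (y_(i+1) - y_i)/h_i = 11/2, -1/2.
  2·M_0 + 8·M_1 + 2·M_2 = 6(Δ_1 - Δ_0) = -36
Clamped end conditions give two more equations: 2h_0·M_0 + h_0·M_1 = 6(Δ_0 - S'(-1)) = 24 and h_1·M_1 + 2h_1·M_2 = 6(S'(3) - Δ_1) = -12.
Solving the tridiagonal system: M_0 = 19/2, M_1 = -7, M_2 = 1/2.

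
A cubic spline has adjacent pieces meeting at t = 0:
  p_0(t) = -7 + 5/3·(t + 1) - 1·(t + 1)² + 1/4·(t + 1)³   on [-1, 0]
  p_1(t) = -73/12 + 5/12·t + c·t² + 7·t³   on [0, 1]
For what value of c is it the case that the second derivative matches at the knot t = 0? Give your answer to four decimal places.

p_0''(t) = -2 + 3/2·(t + 1), so p_0''(0) = -1/2. On the right, p_1''(0) = 2c, so c = -1/4.

-0.2500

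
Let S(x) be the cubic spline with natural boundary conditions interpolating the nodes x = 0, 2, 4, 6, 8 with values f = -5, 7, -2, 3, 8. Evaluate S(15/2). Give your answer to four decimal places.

Let σ_i = S''(x_i). Step sizes h_i = 2, 2, 2, 2; slopes of the chords Δ_i = (y_(i+1) - y_i)/h_i = 6, -9/2, 5/2, 5/2.
  2·σ_0 + 8·σ_1 + 2·σ_2 = 6(Δ_1 - Δ_0) = -63
  2·σ_1 + 8·σ_2 + 2·σ_3 = 6(Δ_2 - Δ_1) = 42
  2·σ_2 + 8·σ_3 + 2·σ_4 = 6(Δ_3 - Δ_2) = 0
Natural end conditions: σ_0 = σ_4 = 0.
Hence σ_0 = 0, σ_1 = -159/16, σ_2 = 33/4, σ_3 = -33/16, σ_4 = 0.
On [6, 8], S(x) = 3 + 31/8·(x - 6) - 33/32·(x - 6)² + 11/64·(x - 6)³.
With (x - 6) = 3/2: S(15/2) = 3621/512.

7.0723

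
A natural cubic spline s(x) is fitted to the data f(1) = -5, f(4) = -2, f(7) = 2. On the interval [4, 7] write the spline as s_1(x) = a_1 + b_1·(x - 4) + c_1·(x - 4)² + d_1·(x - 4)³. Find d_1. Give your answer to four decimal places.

Put M_i = s'' at the i-th knot. Here h = (3, 3) and Δ = (1, 4/3), so the interior equations h_(i-1)·M_(i-1) + 2(h_(i-1)+h_i)·M_i + h_i·M_(i+1) = 6(Δ_i − Δ_(i-1)) read
  3·M_0 + 12·M_1 + 3·M_2 = 6(Δ_1 - Δ_0) = 2
Natural end conditions: M_0 = M_2 = 0.
Hence M_0 = 0, M_1 = 1/6, M_2 = 0.
On [4, 7], with s_1(x) = a_1 + b_1·(x - 4) + c_1·(x - 4)² + d_1·(x - 4)³: c_1 = M_1/2 = 1/12, d_1 = (M_2 - M_1)/(6h_1) = -1/108, b_1 = Δ_1 - h_1(2M_1 + M_2)/6 = 7/6.

-0.0093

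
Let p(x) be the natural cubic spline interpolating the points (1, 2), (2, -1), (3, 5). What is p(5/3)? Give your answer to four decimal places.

With m_i denoting the second derivative at x_i, h_i = 1, 1, and Δ_i = (y_(i+1) − y_i)/h_i = -3, 6:
  1·m_0 + 4·m_1 + 1·m_2 = 6(Δ_1 - Δ_0) = 54
Natural end conditions: m_0 = m_2 = 0.
Hence m_0 = 0, m_1 = 27/2, m_2 = 0.
On [1, 2], p(x) = 2 - 21/4·(x - 1) + 0·(x - 1)² + 9/4·(x - 1)³.
With (x - 1) = 2/3: p(5/3) = -5/6.

-0.8333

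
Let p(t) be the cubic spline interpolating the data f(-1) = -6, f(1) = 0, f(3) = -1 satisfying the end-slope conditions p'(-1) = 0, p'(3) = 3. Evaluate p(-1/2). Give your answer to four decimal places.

-5.1680

Write M_i for p''(x_i). With h_i = 2, 2 and divided differences Δ_i = 3, -1/2, the continuity of p' gives the tridiagonal system
  2·M_0 + 8·M_1 + 2·M_2 = 6(Δ_1 - Δ_0) = -21
Clamped end conditions give two more equations: 2h_0·M_0 + h_0·M_1 = 6(Δ_0 - p'(-1)) = 18 and h_1·M_1 + 2h_1·M_2 = 6(p'(3) - Δ_1) = 21.
Solving: M_0 = 63/8, M_1 = -27/4, M_2 = 69/8.
On [-1, 1], p(t) = -6 + 0·(t + 1) + 63/16·(t + 1)² - 39/32·(t + 1)³.
With (t + 1) = 1/2: p(-1/2) = -1323/256.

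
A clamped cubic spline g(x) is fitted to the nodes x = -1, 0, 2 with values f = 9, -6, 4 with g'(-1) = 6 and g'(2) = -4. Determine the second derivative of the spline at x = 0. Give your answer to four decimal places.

46.6667

Put σ_i = g'' at the i-th knot. Here h = (1, 2) and Δ = (-15, 5), so the interior equations h_(i-1)·σ_(i-1) + 2(h_(i-1)+h_i)·σ_i + h_i·σ_(i+1) = 6(Δ_i − Δ_(i-1)) read
  1·σ_0 + 6·σ_1 + 2·σ_2 = 6(Δ_1 - Δ_0) = 120
Clamped end conditions give two more equations: 2h_0·σ_0 + h_0·σ_1 = 6(Δ_0 - g'(-1)) = -126 and h_1·σ_1 + 2h_1·σ_2 = 6(g'(2) - Δ_1) = -54.
Forward elimination and back-substitution give σ_0 = -259/3, σ_1 = 140/3, σ_2 = -221/6.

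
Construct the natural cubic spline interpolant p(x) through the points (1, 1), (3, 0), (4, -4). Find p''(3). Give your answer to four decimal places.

Write M_i for p''(x_i). With h_i = 2, 1 and divided differences Δ_i = -1/2, -4, the continuity of p' gives the tridiagonal system
  2·M_0 + 6·M_1 + 1·M_2 = 6(Δ_1 - Δ_0) = -21
Natural end conditions: M_0 = M_2 = 0.
Solving: M_0 = 0, M_1 = -7/2, M_2 = 0.

-3.5000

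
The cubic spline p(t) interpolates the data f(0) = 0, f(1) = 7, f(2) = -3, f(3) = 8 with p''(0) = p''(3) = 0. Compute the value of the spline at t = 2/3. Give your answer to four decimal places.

6.8642

Write m_i for p''(x_i). With h_i = 1, 1, 1 and divided differences Δ_i = 7, -10, 11, the continuity of p' gives the tridiagonal system
  1·m_0 + 4·m_1 + 1·m_2 = 6(Δ_1 - Δ_0) = -102
  1·m_1 + 4·m_2 + 1·m_3 = 6(Δ_2 - Δ_1) = 126
Natural end conditions: m_0 = m_3 = 0.
Solving the tridiagonal system: m_0 = 0, m_1 = -178/5, m_2 = 202/5, m_3 = 0.
On [0, 1], p(t) = 0 + 194/15·t + 0·t² - 89/15·t³.
With t = 2/3: p(2/3) = 556/81.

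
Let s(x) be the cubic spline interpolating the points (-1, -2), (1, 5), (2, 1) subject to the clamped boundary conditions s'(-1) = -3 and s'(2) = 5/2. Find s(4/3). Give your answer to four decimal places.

Put m_i = s'' at the i-th knot. Here h = (2, 1) and Δ = (7/2, -4), so the interior equations h_(i-1)·m_(i-1) + 2(h_(i-1)+h_i)·m_i + h_i·m_(i+1) = 6(Δ_i − Δ_(i-1)) read
  2·m_0 + 6·m_1 + 1·m_2 = 6(Δ_1 - Δ_0) = -45
Clamped end conditions give two more equations: 2h_0·m_0 + h_0·m_1 = 6(Δ_0 - s'(-1)) = 39 and h_1·m_1 + 2h_1·m_2 = 6(s'(2) - Δ_1) = 39.
Solving: m_0 = 229/12, m_1 = -56/3, m_2 = 173/6.
On [1, 2], s(x) = 5 - 31/12·(x - 1) - 28/3·(x - 1)² + 95/12·(x - 1)³.
With (x - 1) = 1/3: s(4/3) = 275/81.

3.3951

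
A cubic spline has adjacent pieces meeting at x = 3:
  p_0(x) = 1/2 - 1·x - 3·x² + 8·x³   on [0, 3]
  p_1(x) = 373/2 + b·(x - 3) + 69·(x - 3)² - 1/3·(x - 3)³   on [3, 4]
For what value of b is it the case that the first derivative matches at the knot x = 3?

p_0'(x) = -1 - 6·x + 24·x², so p_0'(3) = 197. On the right, p_1'(3) = b, so b = 197.

197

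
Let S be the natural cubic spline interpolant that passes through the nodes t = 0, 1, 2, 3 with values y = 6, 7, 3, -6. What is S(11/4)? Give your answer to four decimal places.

Write σ_i for S''(x_i). With h_i = 1, 1, 1 and divided differences Δ_i = 1, -4, -9, the continuity of S' gives the tridiagonal system
  1·σ_0 + 4·σ_1 + 1·σ_2 = 6(Δ_1 - Δ_0) = -30
  1·σ_1 + 4·σ_2 + 1·σ_3 = 6(Δ_2 - Δ_1) = -30
Natural end conditions: σ_0 = σ_3 = 0.
Hence σ_0 = 0, σ_1 = -6, σ_2 = -6, σ_3 = 0.
On [2, 3], S(t) = 3 - 7·(t - 2) - 3·(t - 2)² + 1·(t - 2)³.
With (t - 2) = 3/4: S(11/4) = -225/64.

-3.5156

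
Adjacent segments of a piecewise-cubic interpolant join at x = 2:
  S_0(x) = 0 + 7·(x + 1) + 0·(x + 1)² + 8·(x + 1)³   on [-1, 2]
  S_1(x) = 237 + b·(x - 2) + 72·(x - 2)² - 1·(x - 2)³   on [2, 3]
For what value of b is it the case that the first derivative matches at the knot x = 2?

223

S_0'(x) = 7 + 0·(x + 1) + 24·(x + 1)², so S_0'(2) = 223. On the right, S_1'(2) = b, so b = 223.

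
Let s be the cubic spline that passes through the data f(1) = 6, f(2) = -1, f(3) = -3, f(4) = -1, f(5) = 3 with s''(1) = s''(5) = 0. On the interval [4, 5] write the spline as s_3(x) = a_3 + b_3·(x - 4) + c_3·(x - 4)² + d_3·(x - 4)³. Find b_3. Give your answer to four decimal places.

With M_i denoting the second derivative at x_i, h_i = 1, 1, 1, 1, and Δ_i = (y_(i+1) − y_i)/h_i = -7, -2, 2, 4:
  1·M_0 + 4·M_1 + 1·M_2 = 6(Δ_1 - Δ_0) = 30
  1·M_1 + 4·M_2 + 1·M_3 = 6(Δ_2 - Δ_1) = 24
  1·M_2 + 4·M_3 + 1·M_4 = 6(Δ_3 - Δ_2) = 12
Natural end conditions: M_0 = M_4 = 0.
Solving the tridiagonal system: M_0 = 0, M_1 = 183/28, M_2 = 27/7, M_3 = 57/28, M_4 = 0.
On [4, 5], with s_3(x) = a_3 + b_3·(x - 4) + c_3·(x - 4)² + d_3·(x - 4)³: c_3 = M_3/2 = 57/56, d_3 = (M_4 - M_3)/(6h_3) = -19/56, b_3 = Δ_3 - h_3(2M_3 + M_4)/6 = 93/28.

3.3214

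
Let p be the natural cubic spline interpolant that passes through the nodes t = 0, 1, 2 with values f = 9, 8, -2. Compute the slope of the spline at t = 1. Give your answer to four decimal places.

-5.5000

Let M_i = p''(x_i). Step sizes h_i = 1, 1; slopes of the chords Δ_i = (y_(i+1) - y_i)/h_i = -1, -10.
  1·M_0 + 4·M_1 + 1·M_2 = 6(Δ_1 - Δ_0) = -54
Natural end conditions: M_0 = M_2 = 0.
Solving the tridiagonal system: M_0 = 0, M_1 = -27/2, M_2 = 0.
On [1, 2], p'(t) = b_1 + 2c_1·(t - 1) + 3d_1·(t - 1)² with b_1 = Δ_1 - h_1(2M_1 + M_2)/6 = -11/2, c_1 = M_1/2 = -27/4, d_1 = (M_2 - M_1)/(6h_1) = 9/4. So p'(1) = -11/2.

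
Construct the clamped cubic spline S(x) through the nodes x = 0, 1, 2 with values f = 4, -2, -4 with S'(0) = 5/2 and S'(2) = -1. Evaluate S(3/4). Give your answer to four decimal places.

Write σ_i for S''(x_i). With h_i = 1, 1 and divided differences Δ_i = -6, -2, the continuity of S' gives the tridiagonal system
  1·σ_0 + 4·σ_1 + 1·σ_2 = 6(Δ_1 - Δ_0) = 24
Clamped end conditions give two more equations: 2h_0·σ_0 + h_0·σ_1 = 6(Δ_0 - S'(0)) = -51 and h_1·σ_1 + 2h_1·σ_2 = 6(S'(2) - Δ_1) = 6.
Solving the tridiagonal system: σ_0 = -133/4, σ_1 = 31/2, σ_2 = -19/4.
On [0, 1], S(x) = 4 + 5/2·x - 133/8·x² + 65/8·x³.
With x = 3/4: S(3/4) = -25/512.

-0.0488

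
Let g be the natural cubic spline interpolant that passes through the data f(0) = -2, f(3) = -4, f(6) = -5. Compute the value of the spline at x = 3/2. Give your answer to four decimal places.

-3.0938

With m_i denoting the second derivative at x_i, h_i = 3, 3, and Δ_i = (y_(i+1) − y_i)/h_i = -2/3, -1/3:
  3·m_0 + 12·m_1 + 3·m_2 = 6(Δ_1 - Δ_0) = 2
Natural end conditions: m_0 = m_2 = 0.
Hence m_0 = 0, m_1 = 1/6, m_2 = 0.
On [0, 3], g(x) = -2 - 3/4·x + 0·x² + 1/108·x³.
With x = 3/2: g(3/2) = -99/32.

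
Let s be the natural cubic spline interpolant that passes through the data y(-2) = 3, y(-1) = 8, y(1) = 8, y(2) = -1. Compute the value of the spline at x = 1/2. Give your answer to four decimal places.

With M_i denoting the second derivative at x_i, h_i = 1, 2, 1, and Δ_i = (y_(i+1) − y_i)/h_i = 5, 0, -9:
  1·M_0 + 6·M_1 + 2·M_2 = 6(Δ_1 - Δ_0) = -30
  2·M_1 + 6·M_2 + 1·M_3 = 6(Δ_2 - Δ_1) = -54
Natural end conditions: M_0 = M_3 = 0.
Solving: M_0 = 0, M_1 = -9/4, M_2 = -33/4, M_3 = 0.
On [-1, 1], s(x) = 8 + 17/4·(x + 1) - 9/8·(x + 1)² - 1/2·(x + 1)³.
With (x + 1) = 3/2: s(1/2) = 325/32.

10.1563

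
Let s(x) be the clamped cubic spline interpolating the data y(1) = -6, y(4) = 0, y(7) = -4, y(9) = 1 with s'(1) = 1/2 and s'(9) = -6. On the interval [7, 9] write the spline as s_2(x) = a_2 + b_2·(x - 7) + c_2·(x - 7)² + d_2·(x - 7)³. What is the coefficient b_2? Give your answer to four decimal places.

3.3421

Let σ_i = s''(x_i). Step sizes h_i = 3, 3, 2; slopes of the chords Δ_i = (y_(i+1) - y_i)/h_i = 2, -4/3, 5/2.
  3·σ_0 + 12·σ_1 + 3·σ_2 = 6(Δ_1 - Δ_0) = -20
  3·σ_1 + 10·σ_2 + 2·σ_3 = 6(Δ_2 - Δ_1) = 23
Clamped end conditions give two more equations: 2h_0·σ_0 + h_0·σ_1 = 6(Δ_0 - s'(1)) = 9 and h_2·σ_2 + 2h_2·σ_3 = 6(s'(9) - Δ_2) = -51.
Solving: σ_0 = 415/114, σ_1 = -244/57, σ_2 = 259/38, σ_3 = -307/19.
On [7, 9], with s_2(x) = a_2 + b_2·(x - 7) + c_2·(x - 7)² + d_2·(x - 7)³: c_2 = σ_2/2 = 259/76, d_2 = (σ_3 - σ_2)/(6h_2) = -291/152, b_2 = Δ_2 - h_2(2σ_2 + σ_3)/6 = 127/38.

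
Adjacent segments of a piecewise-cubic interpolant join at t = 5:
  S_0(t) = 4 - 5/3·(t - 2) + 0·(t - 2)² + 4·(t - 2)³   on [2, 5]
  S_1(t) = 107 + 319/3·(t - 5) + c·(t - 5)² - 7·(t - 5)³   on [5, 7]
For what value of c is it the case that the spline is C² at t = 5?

36

S_0''(t) = 0 + 24·(t - 2), so S_0''(5) = 72. On the right, S_1''(5) = 2c, so c = 36.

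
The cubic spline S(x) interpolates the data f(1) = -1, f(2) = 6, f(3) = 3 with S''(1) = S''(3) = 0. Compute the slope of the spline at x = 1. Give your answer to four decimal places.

9.5000

Let M_i = S''(x_i). Step sizes h_i = 1, 1; slopes of the chords Δ_i = (y_(i+1) - y_i)/h_i = 7, -3.
  1·M_0 + 4·M_1 + 1·M_2 = 6(Δ_1 - Δ_0) = -60
Natural end conditions: M_0 = M_2 = 0.
Solving the tridiagonal system: M_0 = 0, M_1 = -15, M_2 = 0.
On [1, 2], S'(x) = b_0 + 2c_0·(x - 1) + 3d_0·(x - 1)² with b_0 = Δ_0 - h_0(2M_0 + M_1)/6 = 19/2, c_0 = M_0/2 = 0, d_0 = (M_1 - M_0)/(6h_0) = -5/2. So S'(1) = 19/2.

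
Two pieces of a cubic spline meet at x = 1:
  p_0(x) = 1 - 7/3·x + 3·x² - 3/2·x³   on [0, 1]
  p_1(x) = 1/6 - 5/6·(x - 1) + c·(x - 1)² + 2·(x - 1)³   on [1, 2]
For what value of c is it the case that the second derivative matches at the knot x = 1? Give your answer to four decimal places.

-1.5000

p_0''(x) = 6 - 9·x, so p_0''(1) = -3. On the right, p_1''(1) = 2c, so c = -3/2.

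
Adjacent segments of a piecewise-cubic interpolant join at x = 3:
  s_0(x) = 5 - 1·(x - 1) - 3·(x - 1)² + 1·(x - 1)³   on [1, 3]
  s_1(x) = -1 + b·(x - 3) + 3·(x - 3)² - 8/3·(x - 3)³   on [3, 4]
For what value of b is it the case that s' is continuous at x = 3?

-1

s_0'(x) = -1 - 6·(x - 1) + 3·(x - 1)², so s_0'(3) = -1. On the right, s_1'(3) = b, so b = -1.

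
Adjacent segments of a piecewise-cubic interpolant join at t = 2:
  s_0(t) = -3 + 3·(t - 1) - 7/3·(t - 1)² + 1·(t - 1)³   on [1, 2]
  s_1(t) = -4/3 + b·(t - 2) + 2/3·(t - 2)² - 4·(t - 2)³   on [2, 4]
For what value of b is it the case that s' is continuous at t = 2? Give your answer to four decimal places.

1.3333

s_0'(t) = 3 - 14/3·(t - 1) + 3·(t - 1)², so s_0'(2) = 4/3. On the right, s_1'(2) = b, so b = 4/3.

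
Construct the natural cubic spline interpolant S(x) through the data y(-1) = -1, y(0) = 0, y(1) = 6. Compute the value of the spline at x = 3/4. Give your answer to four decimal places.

Write m_i for S''(x_i). With h_i = 1, 1 and divided differences Δ_i = 1, 6, the continuity of S' gives the tridiagonal system
  1·m_0 + 4·m_1 + 1·m_2 = 6(Δ_1 - Δ_0) = 30
Natural end conditions: m_0 = m_2 = 0.
Hence m_0 = 0, m_1 = 15/2, m_2 = 0.
On [0, 1], S(x) = 0 + 7/2·x + 15/4·x² - 5/4·x³.
With x = 3/4: S(3/4) = 1077/256.

4.2070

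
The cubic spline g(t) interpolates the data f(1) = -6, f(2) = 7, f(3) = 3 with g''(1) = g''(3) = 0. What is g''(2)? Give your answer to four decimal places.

With M_i denoting the second derivative at x_i, h_i = 1, 1, and Δ_i = (y_(i+1) − y_i)/h_i = 13, -4:
  1·M_0 + 4·M_1 + 1·M_2 = 6(Δ_1 - Δ_0) = -102
Natural end conditions: M_0 = M_2 = 0.
Solving: M_0 = 0, M_1 = -51/2, M_2 = 0.

-25.5000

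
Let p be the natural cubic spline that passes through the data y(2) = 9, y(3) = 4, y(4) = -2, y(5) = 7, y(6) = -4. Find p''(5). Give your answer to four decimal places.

-38.6786

Let m_i = p''(x_i). Step sizes h_i = 1, 1, 1, 1; slopes of the chords Δ_i = (y_(i+1) - y_i)/h_i = -5, -6, 9, -11.
  1·m_0 + 4·m_1 + 1·m_2 = 6(Δ_1 - Δ_0) = -6
  1·m_1 + 4·m_2 + 1·m_3 = 6(Δ_2 - Δ_1) = 90
  1·m_2 + 4·m_3 + 1·m_4 = 6(Δ_3 - Δ_2) = -120
Natural end conditions: m_0 = m_4 = 0.
Hence m_0 = 0, m_1 = -285/28, m_2 = 243/7, m_3 = -1083/28, m_4 = 0.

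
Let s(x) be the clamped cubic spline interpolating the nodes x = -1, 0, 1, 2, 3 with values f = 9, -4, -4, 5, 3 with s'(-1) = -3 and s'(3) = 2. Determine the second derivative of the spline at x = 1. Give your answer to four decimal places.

13.2500

Write M_i for s''(x_i). With h_i = 1, 1, 1, 1 and divided differences Δ_i = -13, 0, 9, -2, the continuity of s' gives the tridiagonal system
  1·M_0 + 4·M_1 + 1·M_2 = 6(Δ_1 - Δ_0) = 78
  1·M_1 + 4·M_2 + 1·M_3 = 6(Δ_2 - Δ_1) = 54
  1·M_2 + 4·M_3 + 1·M_4 = 6(Δ_3 - Δ_2) = -66
Clamped end conditions give two more equations: 2h_0·M_0 + h_0·M_1 = 6(Δ_0 - s'(-1)) = -60 and h_3·M_3 + 2h_3·M_4 = 6(s'(3) - Δ_3) = 24.
Forward elimination and back-substitution give M_0 = -1219/28, M_1 = 379/14, M_2 = 53/4, M_3 = -365/14, M_4 = 701/28.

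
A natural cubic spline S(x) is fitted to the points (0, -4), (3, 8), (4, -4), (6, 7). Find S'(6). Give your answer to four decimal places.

Write M_i for S''(x_i). With h_i = 3, 1, 2 and divided differences Δ_i = 4, -12, 11/2, the continuity of S' gives the tridiagonal system
  3·M_0 + 8·M_1 + 1·M_2 = 6(Δ_1 - Δ_0) = -96
  1·M_1 + 6·M_2 + 2·M_3 = 6(Δ_2 - Δ_1) = 105
Natural end conditions: M_0 = M_3 = 0.
Solving the tridiagonal system: M_0 = 0, M_1 = -681/47, M_2 = 936/47, M_3 = 0.
On [4, 6], S'(x) = b_2 + 2c_2·(x - 4) + 3d_2·(x - 4)² with b_2 = Δ_2 - h_2(2M_2 + M_3)/6 = -731/94, c_2 = M_2/2 = 468/47, d_2 = (M_3 - M_2)/(6h_2) = -78/47. So S'(6) = 1141/94.

12.1383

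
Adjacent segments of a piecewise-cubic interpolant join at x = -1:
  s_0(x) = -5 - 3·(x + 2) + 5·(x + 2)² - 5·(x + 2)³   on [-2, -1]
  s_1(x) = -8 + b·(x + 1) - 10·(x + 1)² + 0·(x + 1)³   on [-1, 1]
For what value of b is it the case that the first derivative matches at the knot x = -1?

s_0'(x) = -3 + 10·(x + 2) - 15·(x + 2)², so s_0'(-1) = -8. On the right, s_1'(-1) = b, so b = -8.

-8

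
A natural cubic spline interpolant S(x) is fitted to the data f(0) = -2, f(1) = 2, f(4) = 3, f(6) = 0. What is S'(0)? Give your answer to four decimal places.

4.4390

Let σ_i = S''(x_i). Step sizes h_i = 1, 3, 2; slopes of the chords Δ_i = (y_(i+1) - y_i)/h_i = 4, 1/3, -3/2.
  1·σ_0 + 8·σ_1 + 3·σ_2 = 6(Δ_1 - Δ_0) = -22
  3·σ_1 + 10·σ_2 + 2·σ_3 = 6(Δ_2 - Δ_1) = -11
Natural end conditions: σ_0 = σ_3 = 0.
Solving: σ_0 = 0, σ_1 = -187/71, σ_2 = -22/71, σ_3 = 0.
On [0, 1], S'(x) = b_0 + 2c_0·x + 3d_0·x² with b_0 = Δ_0 - h_0(2σ_0 + σ_1)/6 = 1891/426, c_0 = σ_0/2 = 0, d_0 = (σ_1 - σ_0)/(6h_0) = -187/426. So S'(0) = 1891/426.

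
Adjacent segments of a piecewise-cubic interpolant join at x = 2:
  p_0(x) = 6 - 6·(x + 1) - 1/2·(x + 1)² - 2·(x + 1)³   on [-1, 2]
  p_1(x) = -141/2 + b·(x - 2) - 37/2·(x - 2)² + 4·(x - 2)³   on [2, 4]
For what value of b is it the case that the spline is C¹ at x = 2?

p_0'(x) = -6 - 1·(x + 1) - 6·(x + 1)², so p_0'(2) = -63. On the right, p_1'(2) = b, so b = -63.

-63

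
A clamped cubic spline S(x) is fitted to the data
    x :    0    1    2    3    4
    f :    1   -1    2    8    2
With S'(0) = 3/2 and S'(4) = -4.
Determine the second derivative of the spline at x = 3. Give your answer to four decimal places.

With M_i denoting the second derivative at x_i, h_i = 1, 1, 1, 1, and Δ_i = (y_(i+1) − y_i)/h_i = -2, 3, 6, -6:
  1·M_0 + 4·M_1 + 1·M_2 = 6(Δ_1 - Δ_0) = 30
  1·M_1 + 4·M_2 + 1·M_3 = 6(Δ_2 - Δ_1) = 18
  1·M_2 + 4·M_3 + 1·M_4 = 6(Δ_3 - Δ_2) = -72
Clamped end conditions give two more equations: 2h_0·M_0 + h_0·M_1 = 6(Δ_0 - S'(0)) = -21 and h_3·M_3 + 2h_3·M_4 = 6(S'(4) - Δ_3) = 12.
Solving: M_0 = -845/56, M_1 = 257/28, M_2 = 67/8, M_3 = -691/28, M_4 = 1027/56.

-24.6786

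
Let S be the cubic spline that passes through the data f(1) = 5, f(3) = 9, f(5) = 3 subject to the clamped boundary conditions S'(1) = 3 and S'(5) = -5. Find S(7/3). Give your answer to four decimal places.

8.4815

Write σ_i for S''(x_i). With h_i = 2, 2 and divided differences Δ_i = 2, -3, the continuity of S' gives the tridiagonal system
  2·σ_0 + 8·σ_1 + 2·σ_2 = 6(Δ_1 - Δ_0) = -30
Clamped end conditions give two more equations: 2h_0·σ_0 + h_0·σ_1 = 6(Δ_0 - S'(1)) = -6 and h_1·σ_1 + 2h_1·σ_2 = 6(S'(5) - Δ_1) = -12.
Solving: σ_0 = 1/4, σ_1 = -7/2, σ_2 = -5/4.
On [1, 3], S(x) = 5 + 3·(x - 1) + 1/8·(x - 1)² - 5/16·(x - 1)³.
With (x - 1) = 4/3: S(7/3) = 229/27.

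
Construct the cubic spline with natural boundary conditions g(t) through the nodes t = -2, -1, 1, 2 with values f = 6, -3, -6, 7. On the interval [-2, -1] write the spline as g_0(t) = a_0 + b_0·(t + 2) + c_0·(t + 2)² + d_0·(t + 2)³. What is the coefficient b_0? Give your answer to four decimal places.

-9.5000

Let m_i = g''(x_i). Step sizes h_i = 1, 2, 1; slopes of the chords Δ_i = (y_(i+1) - y_i)/h_i = -9, -3/2, 13.
  1·m_0 + 6·m_1 + 2·m_2 = 6(Δ_1 - Δ_0) = 45
  2·m_1 + 6·m_2 + 1·m_3 = 6(Δ_2 - Δ_1) = 87
Natural end conditions: m_0 = m_3 = 0.
Solving the tridiagonal system: m_0 = 0, m_1 = 3, m_2 = 27/2, m_3 = 0.
On [-2, -1], with g_0(t) = a_0 + b_0·(t + 2) + c_0·(t + 2)² + d_0·(t + 2)³: c_0 = m_0/2 = 0, d_0 = (m_1 - m_0)/(6h_0) = 1/2, b_0 = Δ_0 - h_0(2m_0 + m_1)/6 = -19/2.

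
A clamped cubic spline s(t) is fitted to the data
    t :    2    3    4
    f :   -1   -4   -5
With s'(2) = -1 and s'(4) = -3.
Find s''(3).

Put M_i = s'' at the i-th knot. Here h = (1, 1) and Δ = (-3, -1), so the interior equations h_(i-1)·M_(i-1) + 2(h_(i-1)+h_i)·M_i + h_i·M_(i+1) = 6(Δ_i − Δ_(i-1)) read
  1·M_0 + 4·M_1 + 1·M_2 = 6(Δ_1 - Δ_0) = 12
Clamped end conditions give two more equations: 2h_0·M_0 + h_0·M_1 = 6(Δ_0 - s'(2)) = -12 and h_1·M_1 + 2h_1·M_2 = 6(s'(4) - Δ_1) = -12.
Hence M_0 = -10, M_1 = 8, M_2 = -10.

8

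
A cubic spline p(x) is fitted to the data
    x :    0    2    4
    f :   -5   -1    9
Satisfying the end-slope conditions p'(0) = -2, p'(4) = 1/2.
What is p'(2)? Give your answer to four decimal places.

5.6250

Write M_i for p''(x_i). With h_i = 2, 2 and divided differences Δ_i = 2, 5, the continuity of p' gives the tridiagonal system
  2·M_0 + 8·M_1 + 2·M_2 = 6(Δ_1 - Δ_0) = 18
Clamped end conditions give two more equations: 2h_0·M_0 + h_0·M_1 = 6(Δ_0 - p'(0)) = 24 and h_1·M_1 + 2h_1·M_2 = 6(p'(4) - Δ_1) = -27.
Solving the tridiagonal system: M_0 = 35/8, M_1 = 13/4, M_2 = -67/8.
On [2, 4], p'(x) = b_1 + 2c_1·(x - 2) + 3d_1·(x - 2)² with b_1 = Δ_1 - h_1(2M_1 + M_2)/6 = 45/8, c_1 = M_1/2 = 13/8, d_1 = (M_2 - M_1)/(6h_1) = -31/32. So p'(2) = 45/8.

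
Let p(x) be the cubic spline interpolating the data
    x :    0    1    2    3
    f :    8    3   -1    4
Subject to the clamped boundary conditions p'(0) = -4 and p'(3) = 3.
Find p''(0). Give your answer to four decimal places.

-1.7333

Write M_i for p''(x_i). With h_i = 1, 1, 1 and divided differences Δ_i = -5, -4, 5, the continuity of p' gives the tridiagonal system
  1·M_0 + 4·M_1 + 1·M_2 = 6(Δ_1 - Δ_0) = 6
  1·M_1 + 4·M_2 + 1·M_3 = 6(Δ_2 - Δ_1) = 54
Clamped end conditions give two more equations: 2h_0·M_0 + h_0·M_1 = 6(Δ_0 - p'(0)) = -6 and h_2·M_2 + 2h_2·M_3 = 6(p'(3) - Δ_2) = -12.
Solving: M_0 = -26/15, M_1 = -38/15, M_2 = 268/15, M_3 = -224/15.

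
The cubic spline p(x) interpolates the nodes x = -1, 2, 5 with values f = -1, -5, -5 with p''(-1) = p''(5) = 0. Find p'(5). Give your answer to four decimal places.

Let M_i = p''(x_i). Step sizes h_i = 3, 3; slopes of the chords Δ_i = (y_(i+1) - y_i)/h_i = -4/3, 0.
  3·M_0 + 12·M_1 + 3·M_2 = 6(Δ_1 - Δ_0) = 8
Natural end conditions: M_0 = M_2 = 0.
Solving: M_0 = 0, M_1 = 2/3, M_2 = 0.
On [2, 5], p'(x) = b_1 + 2c_1·(x - 2) + 3d_1·(x - 2)² with b_1 = Δ_1 - h_1(2M_1 + M_2)/6 = -2/3, c_1 = M_1/2 = 1/3, d_1 = (M_2 - M_1)/(6h_1) = -1/27. So p'(5) = 1/3.

0.3333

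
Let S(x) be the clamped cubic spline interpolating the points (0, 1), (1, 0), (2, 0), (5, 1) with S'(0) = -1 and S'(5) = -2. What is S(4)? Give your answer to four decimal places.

With M_i denoting the second derivative at x_i, h_i = 1, 1, 3, and Δ_i = (y_(i+1) − y_i)/h_i = -1, 0, 1/3:
  1·M_0 + 4·M_1 + 1·M_2 = 6(Δ_1 - Δ_0) = 6
  1·M_1 + 8·M_2 + 3·M_3 = 6(Δ_2 - Δ_1) = 2
Clamped end conditions give two more equations: 2h_0·M_0 + h_0·M_1 = 6(Δ_0 - S'(0)) = 0 and h_2·M_2 + 2h_2·M_3 = 6(S'(5) - Δ_2) = -14.
Solving the tridiagonal system: M_0 = -20/29, M_1 = 40/29, M_2 = 34/29, M_3 = -254/87.
On [2, 5], S(x) = 0 + 18/29·(x - 2) + 17/29·(x - 2)² - 178/783·(x - 2)³.
With (x - 2) = 2: S(4) = 1384/783.

1.7676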